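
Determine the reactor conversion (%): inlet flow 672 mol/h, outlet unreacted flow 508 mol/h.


X = (F_in - F_out) / F_in * 100
Moles reacted = 672 - 508 = 164
X = 164 / 672 * 100
= 0.2440 * 100
= 24.40 %

24.40 %


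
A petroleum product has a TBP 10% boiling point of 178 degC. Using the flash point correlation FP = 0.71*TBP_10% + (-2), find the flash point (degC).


FP = 0.71 * 178 + (-2) = 124.38

124.38 degC


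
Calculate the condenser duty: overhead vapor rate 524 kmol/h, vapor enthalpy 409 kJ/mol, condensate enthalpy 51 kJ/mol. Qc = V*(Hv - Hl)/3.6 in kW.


Qc = 524 * (409 - 51) / 3.6 = 524 * 358 / 3.6 = 52110

52110 kW


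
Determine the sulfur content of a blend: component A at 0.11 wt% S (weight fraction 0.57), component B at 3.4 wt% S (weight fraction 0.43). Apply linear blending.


Linear sulfur blending: S_blend = x1*S1 + x2*S2
Contribution 1: 0.57 * 0.11 = 0.0627 wt%
Contribution 2: 0.43 * 3.4 = 1.462 wt%
S_blend = 0.0627 + 1.462 = 1.5247

1.5247 wt%


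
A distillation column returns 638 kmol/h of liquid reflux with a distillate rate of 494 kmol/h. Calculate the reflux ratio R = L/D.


Reflux ratio definition: R = L / D (liquid returned / distillate withdrawn)
L = 638 kmol/h, D = 494 kmol/h
R = 638 / 494 = 1.291

1.291


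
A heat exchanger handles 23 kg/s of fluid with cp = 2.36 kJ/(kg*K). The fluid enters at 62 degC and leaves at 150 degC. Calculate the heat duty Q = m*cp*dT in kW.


Q = m_dot * cp * delta_T
delta_T = 150 - 62 = 88 K
Q = 23 * 2.36 * 88
= 54.28 * 88
= 4776.64 kW

4776.64 kW


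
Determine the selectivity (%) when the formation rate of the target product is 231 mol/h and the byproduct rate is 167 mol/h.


Selectivity = desired / (desired + undesired) * 100
Total products = 231 + 167 = 398 mol/h
S = 231 / 398 * 100
= 0.5804 * 100
= 58.04 %

58.04 %


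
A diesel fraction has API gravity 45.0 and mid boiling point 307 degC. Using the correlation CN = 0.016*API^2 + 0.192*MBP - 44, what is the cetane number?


CN = 0.016 * 45.0^2 + 0.192 * 307 - 44
CN = 32.4 + 58.944 - 44 = 47.344

47.344


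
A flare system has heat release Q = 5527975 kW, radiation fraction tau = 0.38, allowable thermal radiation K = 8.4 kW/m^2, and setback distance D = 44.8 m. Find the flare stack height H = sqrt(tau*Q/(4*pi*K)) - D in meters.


tau*Q/(4*pi*K) = 0.38 * 5527975 / (4 * pi * 8.4) = 19900.3
sqrt(19900.3) = 141.068
H = 141.068 - 44.8 = 96.27

96.27 m


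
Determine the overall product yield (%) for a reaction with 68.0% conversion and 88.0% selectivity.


Overall yield = conversion (%) * selectivity (%) / 100
Conversion = 68.0%, Selectivity = 88.0%
Y = 68.0 * 88.0 / 100
= 59.84 %

59.84 %


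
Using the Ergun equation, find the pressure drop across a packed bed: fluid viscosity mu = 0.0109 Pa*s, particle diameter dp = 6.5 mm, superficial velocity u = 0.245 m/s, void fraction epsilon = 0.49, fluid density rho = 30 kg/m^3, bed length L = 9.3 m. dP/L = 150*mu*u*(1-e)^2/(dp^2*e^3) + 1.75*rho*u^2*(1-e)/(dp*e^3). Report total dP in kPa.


dp = 6.5 mm = 0.0065 m
Viscous term = 150*0.0109*0.245*(1-0.49)^2 / (0.0065^2*0.49^3) = 20960.9
Inertial term = 1.75*30*0.245^2*(1-0.49) / (0.0065*0.49^3) = 2101.65
dP/L = 20960.9 + 2101.65 = 23062.6 Pa/m
dP = 23062.6 * 9.3 / 1000 = 214.5 kPa

214.5 kPa


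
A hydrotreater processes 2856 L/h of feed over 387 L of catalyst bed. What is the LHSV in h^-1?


LHSV = volumetric feed rate / catalyst volume
= 2856 L/h / 387 L
= 7.380 h^-1

7.380 h^-1


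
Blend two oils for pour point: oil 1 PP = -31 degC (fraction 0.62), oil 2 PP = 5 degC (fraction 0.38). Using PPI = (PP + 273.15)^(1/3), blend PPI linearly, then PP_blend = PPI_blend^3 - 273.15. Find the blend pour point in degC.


PPI_1 = (-31 + 273.15)^(1/3) = 6.232967
PPI_2 = (5 + 273.15)^(1/3) = 6.527693
PPI_blend = 0.62 * 6.232967 + 0.38 * 6.527693 = 6.344963
PP_blend = 6.344963^3 - 273.15 = 255.439 - 273.15 = -17.71

-17.71 degC


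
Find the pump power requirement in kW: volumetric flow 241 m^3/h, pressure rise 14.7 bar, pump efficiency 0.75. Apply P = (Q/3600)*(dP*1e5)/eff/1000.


Q = 241 / 3600 = 0.0669444 m^3/s
P = 0.0669444 * (14.7 * 1e5) / 0.75 / 1000 = 131.2

131.2 kW


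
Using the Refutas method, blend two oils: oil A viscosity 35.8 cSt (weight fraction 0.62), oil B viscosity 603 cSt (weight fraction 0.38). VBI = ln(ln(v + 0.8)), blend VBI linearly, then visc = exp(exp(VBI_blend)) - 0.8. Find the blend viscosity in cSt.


Refutas method: VBN_i = 14.534*ln(ln(visc_i + 0.8)) + 10.975, blended linearly by mass fraction; since VBN is linear in VBI_i = ln(ln(visc_i + 0.8)) and the fractions sum to 1, blend VBI directly: visc = exp(exp(VBI_blend)) - 0.8
VBI_1 = ln(ln(35.8 + 0.8)) = 1.28095
VBI_2 = ln(ln(603 + 0.8)) = 1.8568
VBI_blend = 0.62 * 1.28095 + 0.38 * 1.8568 = 1.49977
visc_blend = exp(exp(1.49977)) - 0.8 = 87.49

87.49 cSt


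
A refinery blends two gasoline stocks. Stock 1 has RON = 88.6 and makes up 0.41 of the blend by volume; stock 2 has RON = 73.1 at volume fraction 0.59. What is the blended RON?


Linear blending: RON_blend = sum(vi * RONi)
Contribution 1: 0.41 * 88.6 = 36.326
Contribution 2: 0.59 * 73.1 = 43.129
RON_blend = 36.326 + 43.129 = 79.455

79.455


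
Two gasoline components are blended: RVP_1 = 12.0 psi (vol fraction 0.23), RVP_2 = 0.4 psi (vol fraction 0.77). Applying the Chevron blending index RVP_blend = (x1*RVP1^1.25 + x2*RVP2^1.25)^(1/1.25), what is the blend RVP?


Chevron index: RVP_blend = (sum xi*RVPi^1.25)^(1/1.25)
RVP^1.25 terms: 0.23 * 12.0^1.25 + 0.77 * 0.4^1.25 = 5.38188
RVP_blend = 5.38188^(1/1.25) = 3.844

3.844 psi


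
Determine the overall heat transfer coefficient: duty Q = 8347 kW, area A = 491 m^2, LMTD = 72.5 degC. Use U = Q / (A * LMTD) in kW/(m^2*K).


From Q = U*A*LMTD, U = Q / (A * LMTD)
U = 8347 / (491 * 72.5) = 8347 / 35597.5 = 0.2345

0.2345 kW/(m^2*K)


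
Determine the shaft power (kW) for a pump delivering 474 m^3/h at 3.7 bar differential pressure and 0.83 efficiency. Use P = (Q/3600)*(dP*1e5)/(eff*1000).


Q = 474 / 3600 = 0.131667 m^3/s
P = 0.131667 * (3.7 * 1e5) / 0.83 / 1000 = 58.69

58.69 kW


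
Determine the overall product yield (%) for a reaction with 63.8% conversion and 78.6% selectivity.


Overall yield = conversion (%) * selectivity (%) / 100
Conversion = 63.8%, Selectivity = 78.6%
Y = 63.8 * 78.6 / 100
= 50.1468 %

50.1468 %


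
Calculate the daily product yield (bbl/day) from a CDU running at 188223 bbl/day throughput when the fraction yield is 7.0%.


Crude throughput = 188223 bbl/day
Fraction yield = 7.0%
yield = throughput * fraction / 100
yield = 188223 * 7.0 / 100 = 13175.61

13175.61 bbl/day


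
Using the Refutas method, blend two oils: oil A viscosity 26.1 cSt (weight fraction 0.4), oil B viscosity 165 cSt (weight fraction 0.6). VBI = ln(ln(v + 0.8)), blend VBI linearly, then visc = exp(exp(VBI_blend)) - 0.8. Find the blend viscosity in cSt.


Refutas method: VBN_i = 14.534*ln(ln(visc_i + 0.8)) + 10.975, blended linearly by mass fraction; since VBN is linear in VBI_i = ln(ln(visc_i + 0.8)) and the fractions sum to 1, blend VBI directly: visc = exp(exp(VBI_blend)) - 0.8
VBI_1 = ln(ln(26.1 + 0.8)) = 1.19153
VBI_2 = ln(ln(165 + 0.8)) = 1.63135
VBI_blend = 0.4 * 1.19153 + 0.6 * 1.63135 = 1.45542
visc_blend = exp(exp(1.45542)) - 0.8 = 71.90

71.90 cSt


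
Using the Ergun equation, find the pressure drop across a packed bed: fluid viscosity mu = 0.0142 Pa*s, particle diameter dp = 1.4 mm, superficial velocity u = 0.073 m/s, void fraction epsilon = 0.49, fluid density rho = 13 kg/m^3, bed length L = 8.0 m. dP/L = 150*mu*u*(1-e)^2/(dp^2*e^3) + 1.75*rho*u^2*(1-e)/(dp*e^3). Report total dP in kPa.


dp = 1.4 mm = 0.0014 m
Viscous term = 150*0.0142*0.073*(1-0.49)^2 / (0.0014^2*0.49^3) = 175387
Inertial term = 1.75*13*0.073^2*(1-0.49) / (0.0014*0.49^3) = 375.389
dP/L = 175387 + 375.389 = 175762 Pa/m
dP = 175762 * 8.0 / 1000 = 1406 kPa

1406 kPa


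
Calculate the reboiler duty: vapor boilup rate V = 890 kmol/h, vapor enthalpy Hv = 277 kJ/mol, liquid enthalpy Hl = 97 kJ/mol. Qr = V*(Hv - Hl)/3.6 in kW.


Qr = 890 * (277 - 97) / 3.6 = 890 * 180 / 3.6 = 44500

44500 kW


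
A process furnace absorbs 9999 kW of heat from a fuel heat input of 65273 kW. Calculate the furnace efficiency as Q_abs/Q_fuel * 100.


Furnace efficiency = Q_absorbed / Q_fuel * 100
= 9999 / 65273 * 100 = 15.32

15.32 %


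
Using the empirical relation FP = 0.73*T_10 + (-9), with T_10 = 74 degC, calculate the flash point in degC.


FP = 0.73 * 74 + (-9) = 45.02

45.02 degC


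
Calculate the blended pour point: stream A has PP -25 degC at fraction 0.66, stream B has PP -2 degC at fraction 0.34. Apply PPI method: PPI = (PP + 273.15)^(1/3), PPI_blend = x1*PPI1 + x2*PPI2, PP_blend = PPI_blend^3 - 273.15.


PPI_1 = (-25 + 273.15)^(1/3) = 6.284028
PPI_2 = (-2 + 273.15)^(1/3) = 6.472467
PPI_blend = 0.66 * 6.284028 + 0.34 * 6.472467 = 6.348097
PP_blend = 6.348097^3 - 273.15 = 255.8177 - 273.15 = -17.33

-17.33 degC


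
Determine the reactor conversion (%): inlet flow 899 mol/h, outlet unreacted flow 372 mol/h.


X = (F_in - F_out) / F_in * 100
Moles reacted = 899 - 372 = 527
X = 527 / 899 * 100
= 0.5862 * 100
= 58.62 %

58.62 %


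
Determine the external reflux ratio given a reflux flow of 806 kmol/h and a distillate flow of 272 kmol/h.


Reflux ratio definition: R = L / D (liquid returned / distillate withdrawn)
L = 806 kmol/h, D = 272 kmol/h
R = 806 / 272 = 2.963

2.963


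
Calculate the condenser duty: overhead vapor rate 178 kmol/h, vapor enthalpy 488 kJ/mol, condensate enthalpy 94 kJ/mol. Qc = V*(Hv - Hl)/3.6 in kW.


Qc = 178 * (488 - 94) / 3.6 = 178 * 394 / 3.6 = 19480

19480 kW


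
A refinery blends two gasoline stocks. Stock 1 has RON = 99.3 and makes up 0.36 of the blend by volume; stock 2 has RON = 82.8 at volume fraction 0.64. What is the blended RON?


Linear blending: RON_blend = sum(vi * RONi)
Contribution 1: 0.36 * 99.3 = 35.748
Contribution 2: 0.64 * 82.8 = 52.992
RON_blend = 35.748 + 52.992 = 88.74

88.74


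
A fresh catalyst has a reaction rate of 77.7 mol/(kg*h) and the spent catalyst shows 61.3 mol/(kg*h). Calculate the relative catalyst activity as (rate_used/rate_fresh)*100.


Activity (%) = (rate_used / rate_fresh) * 100
rate_used = 61.3, rate_fresh = 77.7
= (61.3 / 77.7) * 100
= 0.7889 * 100 = 78.89

78.89 %


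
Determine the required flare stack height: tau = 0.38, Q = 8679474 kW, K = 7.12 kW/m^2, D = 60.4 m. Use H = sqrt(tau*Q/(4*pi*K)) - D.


tau*Q/(4*pi*K) = 0.38 * 8679474 / (4 * pi * 7.12) = 36862.7
sqrt(36862.7) = 191.997
H = 191.997 - 60.4 = 131.6

131.6 m


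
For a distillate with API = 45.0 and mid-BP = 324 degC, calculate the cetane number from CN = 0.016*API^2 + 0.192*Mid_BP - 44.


CN = 0.016 * 45.0^2 + 0.192 * 324 - 44
CN = 32.4 + 62.208 - 44 = 50.608

50.608


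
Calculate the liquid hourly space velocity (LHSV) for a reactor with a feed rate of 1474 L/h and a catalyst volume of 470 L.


LHSV = volumetric feed rate / catalyst volume
= 1474 L/h / 470 L
= 3.136 h^-1

3.136 h^-1


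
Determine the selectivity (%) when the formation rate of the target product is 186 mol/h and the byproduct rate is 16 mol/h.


Selectivity = desired / (desired + undesired) * 100
Total products = 186 + 16 = 202 mol/h
S = 186 / 202 * 100
= 0.9208 * 100
= 92.08 %

92.08 %


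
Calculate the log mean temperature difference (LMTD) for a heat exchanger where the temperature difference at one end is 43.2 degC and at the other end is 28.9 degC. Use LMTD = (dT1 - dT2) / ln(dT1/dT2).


LMTD = (dT1 - dT2) / ln(dT1/dT2)
= (43.2 - 28.9) / ln(43.2 / 28.9) = 14.3 / 0.401999 = 35.57

35.57 degC


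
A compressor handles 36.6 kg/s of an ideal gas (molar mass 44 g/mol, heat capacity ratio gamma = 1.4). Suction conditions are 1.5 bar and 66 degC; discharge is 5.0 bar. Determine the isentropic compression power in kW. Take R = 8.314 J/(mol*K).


Isentropic work: W = m*(gamma/(gamma-1))*(R*T1/MW)*((P2/P1)^((gamma-1)/gamma) - 1)
T1 = 66 + 273.15 = 339.15 K
Pressure ratio = 5.0 / 1.5 = 3.33333
Exponent = (1.4 - 1)/1.4 = 0.285714
(P2/P1)^exp - 1 = 3.33333^0.285714 - 1 = 0.410567
W = 36.6 * 1.4 / 0.4 * 8.314 * 339.15 / 44 * 0.410567 = 3370

3370 kW


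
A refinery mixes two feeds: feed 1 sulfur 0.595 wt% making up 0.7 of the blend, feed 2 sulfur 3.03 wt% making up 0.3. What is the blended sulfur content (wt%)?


Linear sulfur blending: S_blend = x1*S1 + x2*S2
Contribution 1: 0.7 * 0.595 = 0.4165 wt%
Contribution 2: 0.3 * 3.03 = 0.909 wt%
S_blend = 0.4165 + 0.909 = 1.3255

1.3255 wt%


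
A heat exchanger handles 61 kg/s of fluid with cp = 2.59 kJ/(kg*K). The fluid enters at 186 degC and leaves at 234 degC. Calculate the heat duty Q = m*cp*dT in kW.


Q = m_dot * cp * delta_T
delta_T = 234 - 186 = 48 K
Q = 61 * 2.59 * 48
= 157.99 * 48
= 7583.52 kW

7583.52 kW


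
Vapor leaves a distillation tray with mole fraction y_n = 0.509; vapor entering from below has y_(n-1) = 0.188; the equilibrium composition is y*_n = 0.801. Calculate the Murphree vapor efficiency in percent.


Murphree vapor efficiency: EMV = (y_n - y_(n-1)) / (y*_n - y_(n-1)) * 100
EMV = (0.509 - 0.188) / (0.801 - 0.188) * 100 = 0.321 / 0.613 * 100 = 52.37

52.37 %


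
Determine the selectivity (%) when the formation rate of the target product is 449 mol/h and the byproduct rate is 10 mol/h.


Selectivity = desired / (desired + undesired) * 100
Total products = 449 + 10 = 459 mol/h
S = 449 / 459 * 100
= 0.9782 * 100
= 97.82 %

97.82 %


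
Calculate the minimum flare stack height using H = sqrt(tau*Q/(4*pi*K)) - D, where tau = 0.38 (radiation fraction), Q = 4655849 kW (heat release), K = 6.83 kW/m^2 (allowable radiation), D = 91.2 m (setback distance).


tau*Q/(4*pi*K) = 0.38 * 4655849 / (4 * pi * 6.83) = 20613.5
sqrt(20613.5) = 143.574
H = 143.574 - 91.2 = 52.37

52.37 m


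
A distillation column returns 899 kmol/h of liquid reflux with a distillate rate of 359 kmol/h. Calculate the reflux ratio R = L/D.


Reflux ratio definition: R = L / D (liquid returned / distillate withdrawn)
L = 899 kmol/h, D = 359 kmol/h
R = 899 / 359 = 2.504

2.504


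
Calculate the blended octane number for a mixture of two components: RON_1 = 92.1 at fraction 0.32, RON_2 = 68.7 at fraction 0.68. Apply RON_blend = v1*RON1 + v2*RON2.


Linear blending: RON_blend = sum(vi * RONi)
Contribution 1: 0.32 * 92.1 = 29.472
Contribution 2: 0.68 * 68.7 = 46.716
RON_blend = 29.472 + 46.716 = 76.188

76.188


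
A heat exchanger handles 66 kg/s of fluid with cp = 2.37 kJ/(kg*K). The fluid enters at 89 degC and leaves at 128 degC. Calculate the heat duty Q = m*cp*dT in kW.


Q = m_dot * cp * delta_T
delta_T = 128 - 89 = 39 K
Q = 66 * 2.37 * 39
= 156.42 * 39
= 6100.38 kW

6100.38 kW


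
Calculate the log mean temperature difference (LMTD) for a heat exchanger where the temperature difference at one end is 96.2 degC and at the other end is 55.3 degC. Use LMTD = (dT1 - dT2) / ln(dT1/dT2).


LMTD = (dT1 - dT2) / ln(dT1/dT2)
= (96.2 - 55.3) / ln(96.2 / 55.3) = 40.9 / 0.553656 = 73.87

73.87 degC


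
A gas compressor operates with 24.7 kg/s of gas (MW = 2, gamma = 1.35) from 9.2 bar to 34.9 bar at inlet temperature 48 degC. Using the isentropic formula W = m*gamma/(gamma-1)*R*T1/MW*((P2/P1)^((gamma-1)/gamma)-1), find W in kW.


Isentropic work: W = m*(gamma/(gamma-1))*(R*T1/MW)*((P2/P1)^((gamma-1)/gamma) - 1)
T1 = 48 + 273.15 = 321.15 K
Pressure ratio = 34.9 / 9.2 = 3.79348
Exponent = (1.35 - 1)/1.35 = 0.259259
(P2/P1)^exp - 1 = 3.79348^0.259259 - 1 = 0.41293
W = 24.7 * 1.35 / 0.35 * 8.314 * 321.15 / 2 * 0.41293 = 52520

52520 kW


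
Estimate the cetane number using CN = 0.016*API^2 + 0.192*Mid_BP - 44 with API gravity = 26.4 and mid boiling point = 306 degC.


CN = 0.016 * 26.4^2 + 0.192 * 306 - 44
CN = 11.15136 + 58.752 - 44 = 25.90336

25.90336


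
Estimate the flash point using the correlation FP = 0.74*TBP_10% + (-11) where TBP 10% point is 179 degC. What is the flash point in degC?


FP = 0.74 * 179 + (-11) = 121.46

121.46 degC


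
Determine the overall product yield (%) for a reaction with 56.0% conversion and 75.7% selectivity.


Overall yield = conversion (%) * selectivity (%) / 100
Conversion = 56.0%, Selectivity = 75.7%
Y = 56.0 * 75.7 / 100
= 42.392 %

42.392 %


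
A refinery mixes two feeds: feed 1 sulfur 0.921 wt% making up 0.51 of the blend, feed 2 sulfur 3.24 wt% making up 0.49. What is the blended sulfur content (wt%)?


Linear sulfur blending: S_blend = x1*S1 + x2*S2
Contribution 1: 0.51 * 0.921 = 0.46971 wt%
Contribution 2: 0.49 * 3.24 = 1.5876 wt%
S_blend = 0.46971 + 1.5876 = 2.05731

2.05731 wt%


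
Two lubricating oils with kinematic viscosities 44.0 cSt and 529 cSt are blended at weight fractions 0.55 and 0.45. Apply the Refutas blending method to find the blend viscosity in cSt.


Refutas method: VBN_i = 14.534*ln(ln(visc_i + 0.8)) + 10.975, blended linearly by mass fraction; since VBN is linear in VBI_i = ln(ln(visc_i + 0.8)) and the fractions sum to 1, blend VBI directly: visc = exp(exp(VBI_blend)) - 0.8
VBI_1 = ln(ln(44.0 + 0.8)) = 1.33558
VBI_2 = ln(ln(529 + 0.8)) = 1.83617
VBI_blend = 0.55 * 1.33558 + 0.45 * 1.83617 = 1.56085
visc_blend = exp(exp(1.56085)) - 0.8 = 116.3

116.3 cSt


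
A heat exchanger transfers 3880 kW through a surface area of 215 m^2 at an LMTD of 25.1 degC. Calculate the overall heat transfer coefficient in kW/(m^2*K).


From Q = U*A*LMTD, U = Q / (A * LMTD)
U = 3880 / (215 * 25.1) = 3880 / 5396.5 = 0.7190

0.7190 kW/(m^2*K)


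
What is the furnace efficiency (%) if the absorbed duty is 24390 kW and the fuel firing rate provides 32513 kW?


Furnace efficiency = Q_absorbed / Q_fuel * 100
= 24390 / 32513 * 100 = 75.02

75.02 %


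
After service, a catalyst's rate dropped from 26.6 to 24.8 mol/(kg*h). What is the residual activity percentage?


Activity (%) = (rate_used / rate_fresh) * 100
rate_used = 24.8, rate_fresh = 26.6
= (24.8 / 26.6) * 100
= 0.9323 * 100 = 93.23

93.23 %


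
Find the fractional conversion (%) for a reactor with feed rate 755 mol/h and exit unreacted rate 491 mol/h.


X = (F_in - F_out) / F_in * 100
Moles reacted = 755 - 491 = 264
X = 264 / 755 * 100
= 0.3497 * 100
= 34.97 %

34.97 %


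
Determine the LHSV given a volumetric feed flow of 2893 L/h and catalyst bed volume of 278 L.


LHSV = volumetric feed rate / catalyst volume
= 2893 L/h / 278 L
= 10.41 h^-1

10.41 h^-1


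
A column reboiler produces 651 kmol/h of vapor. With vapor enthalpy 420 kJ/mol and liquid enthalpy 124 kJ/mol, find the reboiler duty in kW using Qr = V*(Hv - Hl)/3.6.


Qr = 651 * (420 - 124) / 3.6 = 651 * 296 / 3.6 = 53530

53530 kW


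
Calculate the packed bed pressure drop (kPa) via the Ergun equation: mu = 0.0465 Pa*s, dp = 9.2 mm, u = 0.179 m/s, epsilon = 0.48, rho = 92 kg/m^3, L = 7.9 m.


dp = 9.2 mm = 0.0092 m
Viscous term = 150*0.0465*0.179*(1-0.48)^2 / (0.0092^2*0.48^3) = 36066.5
Inertial term = 1.75*92*0.179^2*(1-0.48) / (0.0092*0.48^3) = 2636.48
dP/L = 36066.5 + 2636.48 = 38703 Pa/m
dP = 38703 * 7.9 / 1000 = 305.8 kPa

305.8 kPa


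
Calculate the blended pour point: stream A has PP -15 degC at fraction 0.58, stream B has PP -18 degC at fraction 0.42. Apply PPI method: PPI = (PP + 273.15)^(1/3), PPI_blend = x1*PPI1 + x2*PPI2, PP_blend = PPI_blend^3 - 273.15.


PPI_1 = (-15 + 273.15)^(1/3) = 6.36733
PPI_2 = (-18 + 273.15)^(1/3) = 6.342569
PPI_blend = 0.58 * 6.36733 + 0.42 * 6.342569 = 6.35693
PP_blend = 6.35693^3 - 273.15 = 256.8871 - 273.15 = -16.26

-16.26 degC


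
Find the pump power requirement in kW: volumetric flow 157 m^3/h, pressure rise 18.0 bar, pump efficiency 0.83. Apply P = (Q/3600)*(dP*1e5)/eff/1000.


Q = 157 / 3600 = 0.0436111 m^3/s
P = 0.0436111 * (18.0 * 1e5) / 0.83 / 1000 = 94.58

94.58 kW


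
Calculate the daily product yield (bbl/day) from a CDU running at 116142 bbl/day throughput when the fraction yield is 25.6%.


Crude throughput = 116142 bbl/day
Fraction yield = 25.6%
yield = throughput * fraction / 100
yield = 116142 * 25.6 / 100 = 29732.352

29732.352 bbl/day


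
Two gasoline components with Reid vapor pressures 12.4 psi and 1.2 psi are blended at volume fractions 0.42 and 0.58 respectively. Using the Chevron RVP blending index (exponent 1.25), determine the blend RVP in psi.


Chevron index: RVP_blend = (sum xi*RVPi^1.25)^(1/1.25)
RVP^1.25 terms: 0.42 * 12.4^1.25 + 0.58 * 1.2^1.25 = 10.5014
RVP_blend = 10.5014^(1/1.25) = 6.561

6.561 psi


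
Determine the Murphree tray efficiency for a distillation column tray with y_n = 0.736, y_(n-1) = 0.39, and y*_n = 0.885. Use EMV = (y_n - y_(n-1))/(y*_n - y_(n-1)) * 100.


Murphree vapor efficiency: EMV = (y_n - y_(n-1)) / (y*_n - y_(n-1)) * 100
EMV = (0.736 - 0.39) / (0.885 - 0.39) * 100 = 0.346 / 0.495 * 100 = 69.90

69.90 %


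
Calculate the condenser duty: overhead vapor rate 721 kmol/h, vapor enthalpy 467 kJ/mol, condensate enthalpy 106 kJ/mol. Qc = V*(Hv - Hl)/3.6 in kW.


Qc = 721 * (467 - 106) / 3.6 = 721 * 361 / 3.6 = 72300

72300 kW


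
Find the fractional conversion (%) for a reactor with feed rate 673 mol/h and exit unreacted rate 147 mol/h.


X = (F_in - F_out) / F_in * 100
Moles reacted = 673 - 147 = 526
X = 526 / 673 * 100
= 0.7816 * 100
= 78.16 %

78.16 %


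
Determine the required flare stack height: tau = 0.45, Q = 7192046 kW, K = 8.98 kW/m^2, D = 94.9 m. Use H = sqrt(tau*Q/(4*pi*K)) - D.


tau*Q/(4*pi*K) = 0.45 * 7192046 / (4 * pi * 8.98) = 28680
sqrt(28680) = 169.352
H = 169.352 - 94.9 = 74.45

74.45 m


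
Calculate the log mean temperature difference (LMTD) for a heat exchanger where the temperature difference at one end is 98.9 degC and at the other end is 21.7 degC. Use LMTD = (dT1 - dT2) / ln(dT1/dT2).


LMTD = (dT1 - dT2) / ln(dT1/dT2)
= (98.9 - 21.7) / ln(98.9 / 21.7) = 77.2 / 1.5168 = 50.90

50.90 degC


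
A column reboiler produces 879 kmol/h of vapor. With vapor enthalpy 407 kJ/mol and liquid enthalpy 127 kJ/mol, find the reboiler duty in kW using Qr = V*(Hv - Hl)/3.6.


Qr = 879 * (407 - 127) / 3.6 = 879 * 280 / 3.6 = 68370

68370 kW


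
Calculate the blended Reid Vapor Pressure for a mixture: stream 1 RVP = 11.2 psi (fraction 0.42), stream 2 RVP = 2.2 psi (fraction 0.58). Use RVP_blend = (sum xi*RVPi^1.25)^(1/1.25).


Chevron index: RVP_blend = (sum xi*RVPi^1.25)^(1/1.25)
RVP^1.25 terms: 0.42 * 11.2^1.25 + 0.58 * 2.2^1.25 = 10.1594
RVP_blend = 10.1594^(1/1.25) = 6.390

6.390 psi


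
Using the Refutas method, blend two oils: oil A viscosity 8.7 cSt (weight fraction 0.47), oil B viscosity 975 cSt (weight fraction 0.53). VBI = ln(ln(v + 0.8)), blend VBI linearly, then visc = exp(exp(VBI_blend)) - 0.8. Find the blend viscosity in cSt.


Refutas method: VBN_i = 14.534*ln(ln(visc_i + 0.8)) + 10.975, blended linearly by mass fraction; since VBN is linear in VBI_i = ln(ln(visc_i + 0.8)) and the fractions sum to 1, blend VBI directly: visc = exp(exp(VBI_blend)) - 0.8
VBI_1 = ln(ln(8.7 + 0.8)) = 0.811504
VBI_2 = ln(ln(975 + 0.8)) = 1.92909
VBI_blend = 0.47 * 0.811504 + 0.53 * 1.92909 = 1.40382
visc_blend = exp(exp(1.40382)) - 0.8 = 57.80

57.80 cSt


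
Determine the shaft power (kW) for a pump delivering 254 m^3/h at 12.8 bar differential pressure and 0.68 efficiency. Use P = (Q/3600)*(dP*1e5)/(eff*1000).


Q = 254 / 3600 = 0.0705556 m^3/s
P = 0.0705556 * (12.8 * 1e5) / 0.68 / 1000 = 132.8

132.8 kW


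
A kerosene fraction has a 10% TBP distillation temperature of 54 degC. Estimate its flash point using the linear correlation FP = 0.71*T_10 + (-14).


FP = 0.71 * 54 + (-14) = 24.34

24.34 degC


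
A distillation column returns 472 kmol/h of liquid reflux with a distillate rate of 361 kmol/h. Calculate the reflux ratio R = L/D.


Reflux ratio definition: R = L / D (liquid returned / distillate withdrawn)
L = 472 kmol/h, D = 361 kmol/h
R = 472 / 361 = 1.307

1.307


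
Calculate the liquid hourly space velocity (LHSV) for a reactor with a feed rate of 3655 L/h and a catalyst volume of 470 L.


LHSV = volumetric feed rate / catalyst volume
= 3655 L/h / 470 L
= 7.777 h^-1

7.777 h^-1


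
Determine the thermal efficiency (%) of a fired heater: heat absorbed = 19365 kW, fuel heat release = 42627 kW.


Furnace efficiency = Q_absorbed / Q_fuel * 100
= 19365 / 42627 * 100 = 45.43

45.43 %


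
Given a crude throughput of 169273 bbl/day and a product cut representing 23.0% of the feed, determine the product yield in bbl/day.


Crude throughput = 169273 bbl/day
Fraction yield = 23.0%
yield = throughput * fraction / 100
yield = 169273 * 23.0 / 100 = 38932.79

38932.79 bbl/day


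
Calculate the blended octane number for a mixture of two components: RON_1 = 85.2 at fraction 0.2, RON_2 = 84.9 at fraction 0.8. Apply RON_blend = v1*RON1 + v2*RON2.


Linear blending: RON_blend = sum(vi * RONi)
Contribution 1: 0.2 * 85.2 = 17.04
Contribution 2: 0.8 * 84.9 = 67.92
RON_blend = 17.04 + 67.92 = 84.96

84.96


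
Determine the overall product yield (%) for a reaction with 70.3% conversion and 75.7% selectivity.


Overall yield = conversion (%) * selectivity (%) / 100
Conversion = 70.3%, Selectivity = 75.7%
Y = 70.3 * 75.7 / 100
= 53.2171 %

53.2171 %


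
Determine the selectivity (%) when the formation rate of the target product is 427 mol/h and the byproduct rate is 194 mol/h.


Selectivity = desired / (desired + undesired) * 100
Total products = 427 + 194 = 621 mol/h
S = 427 / 621 * 100
= 0.6876 * 100
= 68.76 %

68.76 %


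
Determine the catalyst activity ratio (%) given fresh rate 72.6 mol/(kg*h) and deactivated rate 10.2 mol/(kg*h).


Activity (%) = (rate_used / rate_fresh) * 100
rate_used = 10.2, rate_fresh = 72.6
= (10.2 / 72.6) * 100
= 0.1405 * 100 = 14.05

14.05 %


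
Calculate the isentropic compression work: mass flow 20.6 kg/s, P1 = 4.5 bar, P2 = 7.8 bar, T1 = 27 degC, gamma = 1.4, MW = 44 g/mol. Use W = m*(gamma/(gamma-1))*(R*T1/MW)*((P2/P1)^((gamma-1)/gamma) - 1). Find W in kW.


Isentropic work: W = m*(gamma/(gamma-1))*(R*T1/MW)*((P2/P1)^((gamma-1)/gamma) - 1)
T1 = 27 + 273.15 = 300.15 K
Pressure ratio = 7.8 / 4.5 = 1.73333
Exponent = (1.4 - 1)/1.4 = 0.285714
(P2/P1)^exp - 1 = 1.73333^0.285714 - 1 = 0.170177
W = 20.6 * 1.4 / 0.4 * 8.314 * 300.15 / 44 * 0.170177 = 695.9

695.9 kW


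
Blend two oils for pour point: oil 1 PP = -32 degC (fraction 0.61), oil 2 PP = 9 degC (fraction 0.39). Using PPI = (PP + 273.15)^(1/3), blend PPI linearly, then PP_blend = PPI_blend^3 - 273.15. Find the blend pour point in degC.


PPI_1 = (-32 + 273.15)^(1/3) = 6.224375
PPI_2 = (9 + 273.15)^(1/3) = 6.558835
PPI_blend = 0.61 * 6.224375 + 0.39 * 6.558835 = 6.354814
PP_blend = 6.354814^3 - 273.15 = 256.6307 - 273.15 = -16.52

-16.52 degC


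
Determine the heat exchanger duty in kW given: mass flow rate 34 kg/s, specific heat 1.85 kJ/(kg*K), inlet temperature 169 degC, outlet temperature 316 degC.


Q = m_dot * cp * delta_T
delta_T = 316 - 169 = 147 K
Q = 34 * 1.85 * 147
= 62.9 * 147
= 9246.3 kW

9246.3 kW


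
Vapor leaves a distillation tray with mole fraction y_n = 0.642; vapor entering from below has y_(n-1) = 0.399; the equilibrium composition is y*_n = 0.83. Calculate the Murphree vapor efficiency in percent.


Murphree vapor efficiency: EMV = (y_n - y_(n-1)) / (y*_n - y_(n-1)) * 100
EMV = (0.642 - 0.399) / (0.83 - 0.399) * 100 = 0.243 / 0.431 * 100 = 56.38

56.38 %


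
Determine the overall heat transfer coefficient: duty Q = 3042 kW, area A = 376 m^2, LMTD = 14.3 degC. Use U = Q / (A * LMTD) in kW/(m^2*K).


From Q = U*A*LMTD, U = Q / (A * LMTD)
U = 3042 / (376 * 14.3) = 3042 / 5376.8 = 0.5658

0.5658 kW/(m^2*K)


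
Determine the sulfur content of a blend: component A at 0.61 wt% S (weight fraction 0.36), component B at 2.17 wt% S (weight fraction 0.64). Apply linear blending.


Linear sulfur blending: S_blend = x1*S1 + x2*S2
Contribution 1: 0.36 * 0.61 = 0.2196 wt%
Contribution 2: 0.64 * 2.17 = 1.3888 wt%
S_blend = 0.2196 + 1.3888 = 1.6084

1.6084 wt%


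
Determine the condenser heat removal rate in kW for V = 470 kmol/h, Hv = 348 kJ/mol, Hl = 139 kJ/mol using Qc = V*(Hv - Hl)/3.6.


Qc = 470 * (348 - 139) / 3.6 = 470 * 209 / 3.6 = 27290

27290 kW


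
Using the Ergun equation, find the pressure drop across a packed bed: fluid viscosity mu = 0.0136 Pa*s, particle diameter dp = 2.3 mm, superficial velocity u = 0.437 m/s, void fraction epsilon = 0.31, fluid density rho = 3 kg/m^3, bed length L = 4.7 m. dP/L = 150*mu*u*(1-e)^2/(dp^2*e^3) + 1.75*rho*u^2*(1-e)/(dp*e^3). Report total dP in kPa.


dp = 2.3 mm = 0.0023 m
Viscous term = 150*0.0136*0.437*(1-0.31)^2 / (0.0023^2*0.31^3) = 2693200
Inertial term = 1.75*3*0.437^2*(1-0.31) / (0.0023*0.31^3) = 10096.2
dP/L = 2693200 + 10096.2 = 2703300 Pa/m
dP = 2703300 * 4.7 / 1000 = 12710 kPa

12710 kPa


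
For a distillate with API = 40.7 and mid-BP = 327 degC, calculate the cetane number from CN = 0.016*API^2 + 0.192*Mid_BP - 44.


CN = 0.016 * 40.7^2 + 0.192 * 327 - 44
CN = 26.50384 + 62.784 - 44 = 45.28784

45.28784


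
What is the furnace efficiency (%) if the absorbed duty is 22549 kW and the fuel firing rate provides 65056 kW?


Furnace efficiency = Q_absorbed / Q_fuel * 100
= 22549 / 65056 * 100 = 34.66

34.66 %


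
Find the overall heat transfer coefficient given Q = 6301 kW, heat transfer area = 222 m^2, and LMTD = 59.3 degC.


From Q = U*A*LMTD, U = Q / (A * LMTD)
U = 6301 / (222 * 59.3) = 6301 / 13164.6 = 0.4786

0.4786 kW/(m^2*K)


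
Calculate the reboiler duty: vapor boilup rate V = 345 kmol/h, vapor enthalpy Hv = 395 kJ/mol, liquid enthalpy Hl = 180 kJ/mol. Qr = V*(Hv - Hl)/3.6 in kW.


Qr = 345 * (395 - 180) / 3.6 = 345 * 215 / 3.6 = 20600

20600 kW


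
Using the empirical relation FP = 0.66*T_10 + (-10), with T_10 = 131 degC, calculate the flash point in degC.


FP = 0.66 * 131 + (-10) = 76.46

76.46 degC


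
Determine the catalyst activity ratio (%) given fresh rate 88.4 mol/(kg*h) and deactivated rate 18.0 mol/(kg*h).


Activity (%) = (rate_used / rate_fresh) * 100
rate_used = 18.0, rate_fresh = 88.4
= (18.0 / 88.4) * 100
= 0.2036 * 100 = 20.36

20.36 %


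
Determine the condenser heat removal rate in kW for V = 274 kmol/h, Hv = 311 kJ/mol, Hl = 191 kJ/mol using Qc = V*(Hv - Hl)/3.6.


Qc = 274 * (311 - 191) / 3.6 = 274 * 120 / 3.6 = 9133

9133 kW


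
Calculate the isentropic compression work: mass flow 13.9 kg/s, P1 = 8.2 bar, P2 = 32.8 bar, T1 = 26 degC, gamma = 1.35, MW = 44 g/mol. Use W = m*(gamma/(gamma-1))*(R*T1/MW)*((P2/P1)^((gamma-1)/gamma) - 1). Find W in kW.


Isentropic work: W = m*(gamma/(gamma-1))*(R*T1/MW)*((P2/P1)^((gamma-1)/gamma) - 1)
T1 = 26 + 273.15 = 299.15 K
Pressure ratio = 32.8 / 8.2 = 4
Exponent = (1.35 - 1)/1.35 = 0.259259
(P2/P1)^exp - 1 = 4^0.259259 - 1 = 0.432483
W = 13.9 * 1.35 / 0.35 * 8.314 * 299.15 / 44 * 0.432483 = 1311

1311 kW


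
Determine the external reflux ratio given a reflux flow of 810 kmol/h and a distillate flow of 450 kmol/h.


Reflux ratio definition: R = L / D (liquid returned / distillate withdrawn)
L = 810 kmol/h, D = 450 kmol/h
R = 810 / 450 = 1.800

1.800


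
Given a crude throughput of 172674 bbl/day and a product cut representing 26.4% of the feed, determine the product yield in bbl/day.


Crude throughput = 172674 bbl/day
Fraction yield = 26.4%
yield = throughput * fraction / 100
yield = 172674 * 26.4 / 100 = 45585.936

45585.936 bbl/day


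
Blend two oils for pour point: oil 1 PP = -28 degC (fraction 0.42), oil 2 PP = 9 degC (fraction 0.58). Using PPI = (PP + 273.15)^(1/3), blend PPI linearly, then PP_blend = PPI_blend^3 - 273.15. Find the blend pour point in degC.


PPI_1 = (-28 + 273.15)^(1/3) = 6.258601
PPI_2 = (9 + 273.15)^(1/3) = 6.558835
PPI_blend = 0.42 * 6.258601 + 0.58 * 6.558835 = 6.432737
PP_blend = 6.432737^3 - 273.15 = 266.1873 - 273.15 = -6.96

-6.96 degC


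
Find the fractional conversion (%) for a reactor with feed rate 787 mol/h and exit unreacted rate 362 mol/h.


X = (F_in - F_out) / F_in * 100
Moles reacted = 787 - 362 = 425
X = 425 / 787 * 100
= 0.5400 * 100
= 54.00 %

54.00 %


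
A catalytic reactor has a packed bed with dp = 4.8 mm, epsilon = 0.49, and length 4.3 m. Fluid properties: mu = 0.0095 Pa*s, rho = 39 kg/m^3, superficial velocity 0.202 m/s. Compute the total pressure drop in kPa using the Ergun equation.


dp = 4.8 mm = 0.0048 m
Viscous term = 150*0.0095*0.202*(1-0.49)^2 / (0.0048^2*0.49^3) = 27620.8
Inertial term = 1.75*39*0.202^2*(1-0.49) / (0.0048*0.49^3) = 2515.05
dP/L = 27620.8 + 2515.05 = 30135.8 Pa/m
dP = 30135.8 * 4.3 / 1000 = 129.6 kPa

129.6 kPa


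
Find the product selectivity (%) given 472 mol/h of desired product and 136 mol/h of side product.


Selectivity = desired / (desired + undesired) * 100
Total products = 472 + 136 = 608 mol/h
S = 472 / 608 * 100
= 0.7763 * 100
= 77.63 %

77.63 %


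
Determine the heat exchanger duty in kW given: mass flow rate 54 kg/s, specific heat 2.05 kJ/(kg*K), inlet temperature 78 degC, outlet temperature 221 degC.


Q = m_dot * cp * delta_T
delta_T = 221 - 78 = 143 K
Q = 54 * 2.05 * 143
= 110.7 * 143
= 15830.1 kW

15830.1 kW


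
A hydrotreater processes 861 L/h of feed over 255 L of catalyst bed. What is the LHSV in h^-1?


LHSV = volumetric feed rate / catalyst volume
= 861 L/h / 255 L
= 3.376 h^-1

3.376 h^-1


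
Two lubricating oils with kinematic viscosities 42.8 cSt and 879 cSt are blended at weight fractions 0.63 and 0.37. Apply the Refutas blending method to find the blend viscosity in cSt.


Refutas method: VBN_i = 14.534*ln(ln(visc_i + 0.8)) + 10.975, blended linearly by mass fraction; since VBN is linear in VBI_i = ln(ln(visc_i + 0.8)) and the fractions sum to 1, blend VBI directly: visc = exp(exp(VBI_blend)) - 0.8
VBI_1 = ln(ln(42.8 + 0.8)) = 1.32842
VBI_2 = ln(ln(879 + 0.8)) = 1.91393
VBI_blend = 0.63 * 1.32842 + 0.37 * 1.91393 = 1.54506
visc_blend = exp(exp(1.54506)) - 0.8 = 107.9

107.9 cSt


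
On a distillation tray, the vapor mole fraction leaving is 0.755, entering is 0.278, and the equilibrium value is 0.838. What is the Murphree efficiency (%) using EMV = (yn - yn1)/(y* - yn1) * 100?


Murphree vapor efficiency: EMV = (y_n - y_(n-1)) / (y*_n - y_(n-1)) * 100
EMV = (0.755 - 0.278) / (0.838 - 0.278) * 100 = 0.477 / 0.56 * 100 = 85.18

85.18 %


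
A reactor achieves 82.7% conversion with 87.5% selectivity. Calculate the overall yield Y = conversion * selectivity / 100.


Overall yield = conversion (%) * selectivity (%) / 100
Conversion = 82.7%, Selectivity = 87.5%
Y = 82.7 * 87.5 / 100
= 72.3625 %

72.3625 %


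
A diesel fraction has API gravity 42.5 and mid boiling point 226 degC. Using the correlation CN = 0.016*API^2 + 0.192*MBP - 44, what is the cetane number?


CN = 0.016 * 42.5^2 + 0.192 * 226 - 44
CN = 28.9 + 43.392 - 44 = 28.292

28.292


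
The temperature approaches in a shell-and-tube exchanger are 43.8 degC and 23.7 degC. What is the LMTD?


LMTD = (dT1 - dT2) / ln(dT1/dT2)
= (43.8 - 23.7) / ln(43.8 / 23.7) = 20.1 / 0.614159 = 32.73

32.73 degC


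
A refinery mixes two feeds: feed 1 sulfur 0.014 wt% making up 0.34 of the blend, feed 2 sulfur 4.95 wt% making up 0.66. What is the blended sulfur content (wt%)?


Linear sulfur blending: S_blend = x1*S1 + x2*S2
Contribution 1: 0.34 * 0.014 = 0.00476 wt%
Contribution 2: 0.66 * 4.95 = 3.267 wt%
S_blend = 0.00476 + 3.267 = 3.27176

3.27176 wt%


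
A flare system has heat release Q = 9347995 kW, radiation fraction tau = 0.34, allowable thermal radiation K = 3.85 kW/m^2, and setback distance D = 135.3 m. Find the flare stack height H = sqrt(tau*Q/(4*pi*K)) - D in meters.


tau*Q/(4*pi*K) = 0.34 * 9347995 / (4 * pi * 3.85) = 65694.2
sqrt(65694.2) = 256.309
H = 256.309 - 135.3 = 121.0

121.0 m


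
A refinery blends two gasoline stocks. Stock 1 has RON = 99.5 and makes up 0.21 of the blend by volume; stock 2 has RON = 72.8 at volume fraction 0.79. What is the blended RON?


Linear blending: RON_blend = sum(vi * RONi)
Contribution 1: 0.21 * 99.5 = 20.895
Contribution 2: 0.79 * 72.8 = 57.512
RON_blend = 20.895 + 57.512 = 78.407

78.407


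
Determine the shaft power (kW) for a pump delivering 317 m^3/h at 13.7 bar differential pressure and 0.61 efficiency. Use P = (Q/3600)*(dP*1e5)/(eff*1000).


Q = 317 / 3600 = 0.0880556 m^3/s
P = 0.0880556 * (13.7 * 1e5) / 0.61 / 1000 = 197.8

197.8 kW


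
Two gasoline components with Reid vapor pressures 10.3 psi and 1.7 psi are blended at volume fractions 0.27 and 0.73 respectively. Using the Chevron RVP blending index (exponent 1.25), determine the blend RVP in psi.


Chevron index: RVP_blend = (sum xi*RVPi^1.25)^(1/1.25)
RVP^1.25 terms: 0.27 * 10.3^1.25 + 0.73 * 1.7^1.25 = 6.39912
RVP_blend = 6.39912^(1/1.25) = 4.415

4.415 psi


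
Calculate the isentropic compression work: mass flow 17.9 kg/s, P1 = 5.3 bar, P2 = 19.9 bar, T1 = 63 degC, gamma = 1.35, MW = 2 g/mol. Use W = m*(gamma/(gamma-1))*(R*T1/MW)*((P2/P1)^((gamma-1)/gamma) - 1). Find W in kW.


Isentropic work: W = m*(gamma/(gamma-1))*(R*T1/MW)*((P2/P1)^((gamma-1)/gamma) - 1)
T1 = 63 + 273.15 = 336.15 K
Pressure ratio = 19.9 / 5.3 = 3.75472
Exponent = (1.35 - 1)/1.35 = 0.259259
(P2/P1)^exp - 1 = 3.75472^0.259259 - 1 = 0.409173
W = 17.9 * 1.35 / 0.35 * 8.314 * 336.15 / 2 * 0.409173 = 39480

39480 kW


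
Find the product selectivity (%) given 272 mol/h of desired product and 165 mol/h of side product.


Selectivity = desired / (desired + undesired) * 100
Total products = 272 + 165 = 437 mol/h
S = 272 / 437 * 100
= 0.6224 * 100
= 62.24 %

62.24 %


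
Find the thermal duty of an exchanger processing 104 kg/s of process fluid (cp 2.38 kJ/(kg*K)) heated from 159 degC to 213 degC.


Q = m_dot * cp * delta_T
delta_T = 213 - 159 = 54 K
Q = 104 * 2.38 * 54
= 247.52 * 54
= 13366.08 kW

13366.08 kW


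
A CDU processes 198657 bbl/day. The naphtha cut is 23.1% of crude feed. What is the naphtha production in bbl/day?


Crude throughput = 198657 bbl/day
Fraction yield = 23.1%
yield = throughput * fraction / 100
yield = 198657 * 23.1 / 100 = 45889.767

45889.767 bbl/day


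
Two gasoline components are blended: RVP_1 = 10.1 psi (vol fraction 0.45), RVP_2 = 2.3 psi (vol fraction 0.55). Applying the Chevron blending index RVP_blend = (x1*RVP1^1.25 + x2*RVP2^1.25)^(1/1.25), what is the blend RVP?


Chevron index: RVP_blend = (sum xi*RVPi^1.25)^(1/1.25)
RVP^1.25 terms: 0.45 * 10.1^1.25 + 0.55 * 2.3^1.25 = 9.66025
RVP_blend = 9.66025^(1/1.25) = 6.137

6.137 psi


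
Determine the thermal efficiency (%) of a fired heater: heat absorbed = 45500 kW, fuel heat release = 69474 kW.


Furnace efficiency = Q_absorbed / Q_fuel * 100
= 45500 / 69474 * 100 = 65.49

65.49 %


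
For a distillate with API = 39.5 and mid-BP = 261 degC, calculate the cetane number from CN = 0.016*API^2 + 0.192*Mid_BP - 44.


CN = 0.016 * 39.5^2 + 0.192 * 261 - 44
CN = 24.964 + 50.112 - 44 = 31.076

31.076


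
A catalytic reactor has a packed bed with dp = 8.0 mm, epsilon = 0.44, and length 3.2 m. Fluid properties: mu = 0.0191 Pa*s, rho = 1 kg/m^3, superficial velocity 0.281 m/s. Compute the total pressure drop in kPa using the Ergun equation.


dp = 8.0 mm = 0.008 m
Viscous term = 150*0.0191*0.281*(1-0.44)^2 / (0.008^2*0.44^3) = 46309.4
Inertial term = 1.75*1*0.281^2*(1-0.44) / (0.008*0.44^3) = 113.551
dP/L = 46309.4 + 113.551 = 46423 Pa/m
dP = 46423 * 3.2 / 1000 = 148.6 kPa

148.6 kPa


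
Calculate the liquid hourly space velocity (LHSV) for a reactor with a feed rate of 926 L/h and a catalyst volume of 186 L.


LHSV = volumetric feed rate / catalyst volume
= 926 L/h / 186 L
= 4.978 h^-1

4.978 h^-1


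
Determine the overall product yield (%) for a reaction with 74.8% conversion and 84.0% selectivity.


Overall yield = conversion (%) * selectivity (%) / 100
Conversion = 74.8%, Selectivity = 84.0%
Y = 74.8 * 84.0 / 100
= 62.832 %

62.832 %
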